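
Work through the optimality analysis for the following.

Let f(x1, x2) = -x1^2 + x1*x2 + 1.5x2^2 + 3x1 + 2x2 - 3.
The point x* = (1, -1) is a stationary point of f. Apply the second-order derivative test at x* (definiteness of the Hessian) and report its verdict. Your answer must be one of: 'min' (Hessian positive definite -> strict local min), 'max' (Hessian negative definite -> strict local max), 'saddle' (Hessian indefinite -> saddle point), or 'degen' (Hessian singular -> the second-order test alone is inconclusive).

Compute the Hessian H = grad^2 f:
  H = [[-2, 1], [1, 3]]
Verify stationarity: grad f(x*) = H x* + g = (0, 0).
Eigenvalues of H: -2.1926, 3.1926.
Eigenvalues have mixed signs, so H is indefinite -> x* is a saddle point.

saddle


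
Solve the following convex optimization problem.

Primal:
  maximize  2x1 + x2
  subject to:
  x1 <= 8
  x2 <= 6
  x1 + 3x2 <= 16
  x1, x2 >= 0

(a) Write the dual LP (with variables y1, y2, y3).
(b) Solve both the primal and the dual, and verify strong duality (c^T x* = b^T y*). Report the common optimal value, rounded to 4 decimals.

The standard primal-dual pair for 'max c^T x s.t. A x <= b, x >= 0' is:
  Dual:  min b^T y  s.t.  A^T y >= c,  y >= 0.

So the dual LP is:
  minimize  8y1 + 6y2 + 16y3
  subject to:
    y1 + y3 >= 2
    y2 + 3y3 >= 1
    y1, y2, y3 >= 0

Solving the primal: x* = (8, 2.6667).
  primal value c^T x* = 18.6667.
Solving the dual: y* = (1.6667, 0, 0.3333).
  dual value b^T y* = 18.6667.
Strong duality: c^T x* = b^T y*. Confirmed.

18.6667


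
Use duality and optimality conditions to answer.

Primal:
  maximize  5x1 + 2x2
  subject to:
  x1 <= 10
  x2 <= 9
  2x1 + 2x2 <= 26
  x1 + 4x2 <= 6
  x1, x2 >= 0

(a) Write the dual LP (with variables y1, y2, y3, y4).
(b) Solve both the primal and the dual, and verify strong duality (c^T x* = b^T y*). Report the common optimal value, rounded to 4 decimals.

The standard primal-dual pair for 'max c^T x s.t. A x <= b, x >= 0' is:
  Dual:  min b^T y  s.t.  A^T y >= c,  y >= 0.

So the dual LP is:
  minimize  10y1 + 9y2 + 26y3 + 6y4
  subject to:
    y1 + 2y3 + y4 >= 5
    y2 + 2y3 + 4y4 >= 2
    y1, y2, y3, y4 >= 0

Solving the primal: x* = (6, 0).
  primal value c^T x* = 30.
Solving the dual: y* = (0, 0, 0, 5).
  dual value b^T y* = 30.
Strong duality: c^T x* = b^T y*. Confirmed.

30


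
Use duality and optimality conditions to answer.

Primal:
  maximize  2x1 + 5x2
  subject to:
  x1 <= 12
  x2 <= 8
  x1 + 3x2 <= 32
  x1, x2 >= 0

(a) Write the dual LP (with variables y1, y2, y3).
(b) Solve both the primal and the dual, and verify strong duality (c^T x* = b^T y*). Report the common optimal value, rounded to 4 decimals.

The standard primal-dual pair for 'max c^T x s.t. A x <= b, x >= 0' is:
  Dual:  min b^T y  s.t.  A^T y >= c,  y >= 0.

So the dual LP is:
  minimize  12y1 + 8y2 + 32y3
  subject to:
    y1 + y3 >= 2
    y2 + 3y3 >= 5
    y1, y2, y3 >= 0

Solving the primal: x* = (12, 6.6667).
  primal value c^T x* = 57.3333.
Solving the dual: y* = (0.3333, 0, 1.6667).
  dual value b^T y* = 57.3333.
Strong duality: c^T x* = b^T y*. Confirmed.

57.3333


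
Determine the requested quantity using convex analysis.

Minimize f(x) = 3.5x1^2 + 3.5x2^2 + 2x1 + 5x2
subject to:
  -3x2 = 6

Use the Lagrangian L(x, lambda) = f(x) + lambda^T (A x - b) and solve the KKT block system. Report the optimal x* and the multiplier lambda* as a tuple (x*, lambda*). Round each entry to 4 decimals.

Form the Lagrangian:
  L(x, lambda) = (1/2) x^T Q x + c^T x + lambda^T (A x - b)
Stationarity (grad_x L = 0): Q x + c + A^T lambda = 0.
Primal feasibility: A x = b.

This gives the KKT block system:
  [ Q   A^T ] [ x     ]   [-c ]
  [ A    0  ] [ lambda ] = [ b ]

Solving the linear system:
  x*      = (-0.2857, -2)
  lambda* = (-3)
  f(x*)   = 3.7143

x* = (-0.2857, -2), lambda* = (-3)


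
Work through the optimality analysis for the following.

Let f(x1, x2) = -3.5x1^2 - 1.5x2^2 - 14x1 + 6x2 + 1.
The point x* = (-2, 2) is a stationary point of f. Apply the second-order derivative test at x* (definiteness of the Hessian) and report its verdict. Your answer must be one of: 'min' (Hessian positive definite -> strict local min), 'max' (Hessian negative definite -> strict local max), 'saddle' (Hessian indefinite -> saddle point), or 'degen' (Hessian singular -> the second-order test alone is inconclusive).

Compute the Hessian H = grad^2 f:
  H = [[-7, 0], [0, -3]]
Verify stationarity: grad f(x*) = H x* + g = (0, 0).
Eigenvalues of H: -7, -3.
Both eigenvalues < 0, so H is negative definite -> x* is a strict local max.

max


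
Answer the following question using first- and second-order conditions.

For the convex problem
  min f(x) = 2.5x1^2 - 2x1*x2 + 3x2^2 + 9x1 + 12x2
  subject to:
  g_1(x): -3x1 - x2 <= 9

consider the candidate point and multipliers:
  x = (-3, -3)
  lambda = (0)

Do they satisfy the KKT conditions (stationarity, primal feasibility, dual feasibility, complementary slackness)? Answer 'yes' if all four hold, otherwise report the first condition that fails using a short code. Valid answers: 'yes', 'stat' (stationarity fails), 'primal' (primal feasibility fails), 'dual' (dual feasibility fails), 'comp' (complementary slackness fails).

Gradient of f: grad f(x) = Q x + c = (0, 0)
Constraint values g_i(x) = a_i^T x - b_i:
  g_1((-3, -3)) = 3
Stationarity residual: grad f(x) + sum_i lambda_i a_i = (0, 0)
  -> stationarity OK
Primal feasibility (all g_i <= 0): FAILS
Dual feasibility (all lambda_i >= 0): OK
Complementary slackness (lambda_i * g_i(x) = 0 for all i): OK

Verdict: the first failing condition is primal_feasibility -> primal.

primal


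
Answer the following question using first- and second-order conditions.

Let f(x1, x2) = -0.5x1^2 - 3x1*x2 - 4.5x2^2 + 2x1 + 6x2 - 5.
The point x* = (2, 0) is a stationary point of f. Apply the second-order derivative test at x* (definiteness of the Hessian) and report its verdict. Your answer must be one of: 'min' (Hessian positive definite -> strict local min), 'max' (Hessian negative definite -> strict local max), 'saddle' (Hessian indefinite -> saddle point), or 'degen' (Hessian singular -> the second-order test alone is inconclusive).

Compute the Hessian H = grad^2 f:
  H = [[-1, -3], [-3, -9]]
Verify stationarity: grad f(x*) = H x* + g = (0, 0).
Eigenvalues of H: -10, 0.
H has a zero eigenvalue (singular; negative semidefinite but not definite), so H is neither positive definite, negative definite, nor indefinite. The second-order test alone is inconclusive -> degen.
(Indeed, f is constant along the null direction of H through x*, so x* is not a strict local extremum.)

degen


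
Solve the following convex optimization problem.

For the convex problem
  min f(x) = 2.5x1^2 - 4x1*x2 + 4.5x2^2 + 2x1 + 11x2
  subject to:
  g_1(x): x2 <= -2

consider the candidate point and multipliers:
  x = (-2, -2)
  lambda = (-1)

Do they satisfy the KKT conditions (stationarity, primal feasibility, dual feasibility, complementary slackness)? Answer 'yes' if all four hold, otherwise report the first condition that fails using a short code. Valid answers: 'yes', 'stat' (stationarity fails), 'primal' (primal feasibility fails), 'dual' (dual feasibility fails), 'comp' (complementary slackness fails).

Gradient of f: grad f(x) = Q x + c = (0, 1)
Constraint values g_i(x) = a_i^T x - b_i:
  g_1((-2, -2)) = 0
Stationarity residual: grad f(x) + sum_i lambda_i a_i = (0, 0)
  -> stationarity OK
Primal feasibility (all g_i <= 0): OK
Dual feasibility (all lambda_i >= 0): FAILS
Complementary slackness (lambda_i * g_i(x) = 0 for all i): OK

Verdict: the first failing condition is dual_feasibility -> dual.

dual


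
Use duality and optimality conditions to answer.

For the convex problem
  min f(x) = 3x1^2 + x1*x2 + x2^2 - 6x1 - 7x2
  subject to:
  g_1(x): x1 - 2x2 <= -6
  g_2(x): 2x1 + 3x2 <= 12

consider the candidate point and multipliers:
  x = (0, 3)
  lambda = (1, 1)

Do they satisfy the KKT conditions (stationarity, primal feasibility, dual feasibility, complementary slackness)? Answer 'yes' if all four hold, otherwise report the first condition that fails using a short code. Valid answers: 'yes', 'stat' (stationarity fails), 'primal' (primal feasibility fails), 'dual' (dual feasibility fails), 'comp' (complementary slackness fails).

Gradient of f: grad f(x) = Q x + c = (-3, -1)
Constraint values g_i(x) = a_i^T x - b_i:
  g_1((0, 3)) = 0
  g_2((0, 3)) = -3
Stationarity residual: grad f(x) + sum_i lambda_i a_i = (0, 0)
  -> stationarity OK
Primal feasibility (all g_i <= 0): OK
Dual feasibility (all lambda_i >= 0): OK
Complementary slackness (lambda_i * g_i(x) = 0 for all i): FAILS

Verdict: the first failing condition is complementary_slackness -> comp.

comp


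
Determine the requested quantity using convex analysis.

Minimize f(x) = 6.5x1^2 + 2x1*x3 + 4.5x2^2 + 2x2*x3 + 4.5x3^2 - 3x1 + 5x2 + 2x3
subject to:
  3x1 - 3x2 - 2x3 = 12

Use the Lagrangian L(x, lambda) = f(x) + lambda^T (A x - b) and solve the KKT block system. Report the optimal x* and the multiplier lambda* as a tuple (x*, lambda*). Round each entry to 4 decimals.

Form the Lagrangian:
  L(x, lambda) = (1/2) x^T Q x + c^T x + lambda^T (A x - b)
Stationarity (grad_x L = 0): Q x + c + A^T lambda = 0.
Primal feasibility: A x = b.

This gives the KKT block system:
  [ Q   A^T ] [ x     ]   [-c ]
  [ A    0  ] [ lambda ] = [ b ]

Solving the linear system:
  x*      = (1.4418, -1.798, -1.1403)
  lambda* = (-4.4876)
  f(x*)   = 19.1274

x* = (1.4418, -1.798, -1.1403), lambda* = (-4.4876)


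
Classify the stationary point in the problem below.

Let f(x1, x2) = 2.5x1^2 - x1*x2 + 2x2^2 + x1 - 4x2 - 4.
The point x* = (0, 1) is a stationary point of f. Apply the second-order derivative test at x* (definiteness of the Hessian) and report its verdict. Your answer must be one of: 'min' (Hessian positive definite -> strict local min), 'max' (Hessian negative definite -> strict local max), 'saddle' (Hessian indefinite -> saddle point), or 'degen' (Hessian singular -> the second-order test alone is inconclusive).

Compute the Hessian H = grad^2 f:
  H = [[5, -1], [-1, 4]]
Verify stationarity: grad f(x*) = H x* + g = (0, 0).
Eigenvalues of H: 3.382, 5.618.
Both eigenvalues > 0, so H is positive definite -> x* is a strict local min.

min


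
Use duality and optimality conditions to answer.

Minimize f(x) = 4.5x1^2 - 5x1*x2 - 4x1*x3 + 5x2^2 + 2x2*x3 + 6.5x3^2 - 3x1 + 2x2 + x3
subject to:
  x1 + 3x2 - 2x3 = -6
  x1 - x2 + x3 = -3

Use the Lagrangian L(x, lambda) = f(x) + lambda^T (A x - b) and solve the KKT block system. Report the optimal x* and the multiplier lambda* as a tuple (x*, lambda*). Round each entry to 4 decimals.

Form the Lagrangian:
  L(x, lambda) = (1/2) x^T Q x + c^T x + lambda^T (A x - b)
Stationarity (grad_x L = 0): Q x + c + A^T lambda = 0.
Primal feasibility: A x = b.

This gives the KKT block system:
  [ Q   A^T ] [ x     ]   [-c ]
  [ A    0  ] [ lambda ] = [ b ]

Solving the linear system:
  x*      = (-3.4365, -1.6906, -1.2542)
  lambda* = (5.1727, 15.2854)
  f(x*)   = 41.283

x* = (-3.4365, -1.6906, -1.2542), lambda* = (5.1727, 15.2854)


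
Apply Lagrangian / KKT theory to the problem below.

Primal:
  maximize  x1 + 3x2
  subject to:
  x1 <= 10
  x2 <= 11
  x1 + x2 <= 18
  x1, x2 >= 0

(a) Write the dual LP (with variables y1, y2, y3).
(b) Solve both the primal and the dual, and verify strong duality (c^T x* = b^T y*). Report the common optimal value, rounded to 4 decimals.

The standard primal-dual pair for 'max c^T x s.t. A x <= b, x >= 0' is:
  Dual:  min b^T y  s.t.  A^T y >= c,  y >= 0.

So the dual LP is:
  minimize  10y1 + 11y2 + 18y3
  subject to:
    y1 + y3 >= 1
    y2 + y3 >= 3
    y1, y2, y3 >= 0

Solving the primal: x* = (7, 11).
  primal value c^T x* = 40.
Solving the dual: y* = (0, 2, 1).
  dual value b^T y* = 40.
Strong duality: c^T x* = b^T y*. Confirmed.

40


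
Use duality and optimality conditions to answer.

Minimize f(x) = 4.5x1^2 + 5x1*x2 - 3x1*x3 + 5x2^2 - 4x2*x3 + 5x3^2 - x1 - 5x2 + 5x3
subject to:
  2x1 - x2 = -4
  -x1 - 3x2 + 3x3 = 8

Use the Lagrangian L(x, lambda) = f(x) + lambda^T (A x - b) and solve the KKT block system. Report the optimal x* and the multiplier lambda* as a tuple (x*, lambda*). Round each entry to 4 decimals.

Form the Lagrangian:
  L(x, lambda) = (1/2) x^T Q x + c^T x + lambda^T (A x - b)
Stationarity (grad_x L = 0): Q x + c + A^T lambda = 0.
Primal feasibility: A x = b.

This gives the KKT block system:
  [ Q   A^T ] [ x     ]   [-c ]
  [ A    0  ] [ lambda ] = [ b ]

Solving the linear system:
  x*      = (-2.0185, -0.037, 1.9569)
  lambda* = (7.4823, -10.2573)
  f(x*)   = 61.9877

x* = (-2.0185, -0.037, 1.9569), lambda* = (7.4823, -10.2573)


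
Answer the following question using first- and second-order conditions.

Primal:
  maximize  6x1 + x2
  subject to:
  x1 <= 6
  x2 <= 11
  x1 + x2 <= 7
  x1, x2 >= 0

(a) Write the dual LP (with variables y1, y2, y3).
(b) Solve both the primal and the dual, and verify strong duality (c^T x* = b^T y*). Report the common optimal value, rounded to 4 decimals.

The standard primal-dual pair for 'max c^T x s.t. A x <= b, x >= 0' is:
  Dual:  min b^T y  s.t.  A^T y >= c,  y >= 0.

So the dual LP is:
  minimize  6y1 + 11y2 + 7y3
  subject to:
    y1 + y3 >= 6
    y2 + y3 >= 1
    y1, y2, y3 >= 0

Solving the primal: x* = (6, 1).
  primal value c^T x* = 37.
Solving the dual: y* = (5, 0, 1).
  dual value b^T y* = 37.
Strong duality: c^T x* = b^T y*. Confirmed.

37


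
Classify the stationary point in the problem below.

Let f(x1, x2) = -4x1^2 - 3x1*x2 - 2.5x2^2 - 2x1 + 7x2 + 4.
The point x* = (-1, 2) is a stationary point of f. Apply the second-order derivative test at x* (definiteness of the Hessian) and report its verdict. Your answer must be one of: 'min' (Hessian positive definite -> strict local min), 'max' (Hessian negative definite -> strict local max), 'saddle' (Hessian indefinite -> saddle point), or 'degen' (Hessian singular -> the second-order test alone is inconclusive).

Compute the Hessian H = grad^2 f:
  H = [[-8, -3], [-3, -5]]
Verify stationarity: grad f(x*) = H x* + g = (0, 0).
Eigenvalues of H: -9.8541, -3.1459.
Both eigenvalues < 0, so H is negative definite -> x* is a strict local max.

max


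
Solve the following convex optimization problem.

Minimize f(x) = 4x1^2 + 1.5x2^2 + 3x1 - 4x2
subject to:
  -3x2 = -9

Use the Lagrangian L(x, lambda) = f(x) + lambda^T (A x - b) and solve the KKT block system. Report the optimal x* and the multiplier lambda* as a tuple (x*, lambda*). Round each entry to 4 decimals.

Form the Lagrangian:
  L(x, lambda) = (1/2) x^T Q x + c^T x + lambda^T (A x - b)
Stationarity (grad_x L = 0): Q x + c + A^T lambda = 0.
Primal feasibility: A x = b.

This gives the KKT block system:
  [ Q   A^T ] [ x     ]   [-c ]
  [ A    0  ] [ lambda ] = [ b ]

Solving the linear system:
  x*      = (-0.375, 3)
  lambda* = (1.6667)
  f(x*)   = 0.9375

x* = (-0.375, 3), lambda* = (1.6667)


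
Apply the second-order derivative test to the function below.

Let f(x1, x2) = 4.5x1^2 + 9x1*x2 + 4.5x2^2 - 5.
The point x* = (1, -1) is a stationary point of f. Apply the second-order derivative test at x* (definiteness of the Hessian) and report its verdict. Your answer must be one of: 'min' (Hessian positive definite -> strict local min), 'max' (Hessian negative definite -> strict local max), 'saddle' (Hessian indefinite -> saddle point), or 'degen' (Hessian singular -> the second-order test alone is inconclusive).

Compute the Hessian H = grad^2 f:
  H = [[9, 9], [9, 9]]
Verify stationarity: grad f(x*) = H x* + g = (0, 0).
Eigenvalues of H: 0, 18.
H has a zero eigenvalue (singular; positive semidefinite but not definite), so H is neither positive definite, negative definite, nor indefinite. The second-order test alone is inconclusive -> degen.
(Indeed, f is constant along the null direction of H through x*, so x* is not a strict local extremum.)

degen


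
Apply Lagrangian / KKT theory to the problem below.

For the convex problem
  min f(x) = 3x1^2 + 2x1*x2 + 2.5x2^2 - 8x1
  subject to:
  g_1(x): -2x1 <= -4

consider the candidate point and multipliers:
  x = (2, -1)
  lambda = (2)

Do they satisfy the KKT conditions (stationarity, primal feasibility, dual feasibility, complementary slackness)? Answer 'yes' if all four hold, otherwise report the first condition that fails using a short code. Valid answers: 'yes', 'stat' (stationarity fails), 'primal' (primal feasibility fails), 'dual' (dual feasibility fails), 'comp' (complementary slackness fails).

Gradient of f: grad f(x) = Q x + c = (2, -1)
Constraint values g_i(x) = a_i^T x - b_i:
  g_1((2, -1)) = 0
Stationarity residual: grad f(x) + sum_i lambda_i a_i = (-2, -1)
  -> stationarity FAILS
Primal feasibility (all g_i <= 0): OK
Dual feasibility (all lambda_i >= 0): OK
Complementary slackness (lambda_i * g_i(x) = 0 for all i): OK

Verdict: the first failing condition is stationarity -> stat.

stat


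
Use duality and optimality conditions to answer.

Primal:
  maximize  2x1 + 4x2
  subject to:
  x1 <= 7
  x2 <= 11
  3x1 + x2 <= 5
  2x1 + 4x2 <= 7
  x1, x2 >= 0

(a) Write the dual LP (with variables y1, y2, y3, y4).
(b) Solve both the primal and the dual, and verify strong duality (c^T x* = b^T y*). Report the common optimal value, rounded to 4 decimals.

The standard primal-dual pair for 'max c^T x s.t. A x <= b, x >= 0' is:
  Dual:  min b^T y  s.t.  A^T y >= c,  y >= 0.

So the dual LP is:
  minimize  7y1 + 11y2 + 5y3 + 7y4
  subject to:
    y1 + 3y3 + 2y4 >= 2
    y2 + y3 + 4y4 >= 4
    y1, y2, y3, y4 >= 0

Solving the primal: x* = (1.3, 1.1).
  primal value c^T x* = 7.
Solving the dual: y* = (0, 0, 0, 1).
  dual value b^T y* = 7.
Strong duality: c^T x* = b^T y*. Confirmed.

7


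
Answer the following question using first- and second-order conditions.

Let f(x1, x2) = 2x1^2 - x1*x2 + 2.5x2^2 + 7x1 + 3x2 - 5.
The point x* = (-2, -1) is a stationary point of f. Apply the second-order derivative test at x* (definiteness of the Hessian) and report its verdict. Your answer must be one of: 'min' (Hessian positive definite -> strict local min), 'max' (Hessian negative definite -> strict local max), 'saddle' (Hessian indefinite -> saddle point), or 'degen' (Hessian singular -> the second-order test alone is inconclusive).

Compute the Hessian H = grad^2 f:
  H = [[4, -1], [-1, 5]]
Verify stationarity: grad f(x*) = H x* + g = (0, 0).
Eigenvalues of H: 3.382, 5.618.
Both eigenvalues > 0, so H is positive definite -> x* is a strict local min.

min


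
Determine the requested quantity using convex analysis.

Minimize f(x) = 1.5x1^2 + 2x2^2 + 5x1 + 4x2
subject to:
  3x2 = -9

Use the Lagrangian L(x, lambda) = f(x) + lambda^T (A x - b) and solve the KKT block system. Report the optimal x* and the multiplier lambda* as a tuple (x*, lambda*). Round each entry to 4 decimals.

Form the Lagrangian:
  L(x, lambda) = (1/2) x^T Q x + c^T x + lambda^T (A x - b)
Stationarity (grad_x L = 0): Q x + c + A^T lambda = 0.
Primal feasibility: A x = b.

This gives the KKT block system:
  [ Q   A^T ] [ x     ]   [-c ]
  [ A    0  ] [ lambda ] = [ b ]

Solving the linear system:
  x*      = (-1.6667, -3)
  lambda* = (2.6667)
  f(x*)   = 1.8333

x* = (-1.6667, -3), lambda* = (2.6667)


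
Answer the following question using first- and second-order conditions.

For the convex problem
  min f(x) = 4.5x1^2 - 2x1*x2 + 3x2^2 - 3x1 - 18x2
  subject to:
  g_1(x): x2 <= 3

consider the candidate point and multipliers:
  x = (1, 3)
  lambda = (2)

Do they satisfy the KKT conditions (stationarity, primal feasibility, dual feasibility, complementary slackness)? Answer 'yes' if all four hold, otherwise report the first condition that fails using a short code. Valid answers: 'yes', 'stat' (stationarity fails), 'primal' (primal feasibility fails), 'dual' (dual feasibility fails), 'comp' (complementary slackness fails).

Gradient of f: grad f(x) = Q x + c = (0, -2)
Constraint values g_i(x) = a_i^T x - b_i:
  g_1((1, 3)) = 0
Stationarity residual: grad f(x) + sum_i lambda_i a_i = (0, 0)
  -> stationarity OK
Primal feasibility (all g_i <= 0): OK
Dual feasibility (all lambda_i >= 0): OK
Complementary slackness (lambda_i * g_i(x) = 0 for all i): OK

Verdict: yes, KKT holds.

yes


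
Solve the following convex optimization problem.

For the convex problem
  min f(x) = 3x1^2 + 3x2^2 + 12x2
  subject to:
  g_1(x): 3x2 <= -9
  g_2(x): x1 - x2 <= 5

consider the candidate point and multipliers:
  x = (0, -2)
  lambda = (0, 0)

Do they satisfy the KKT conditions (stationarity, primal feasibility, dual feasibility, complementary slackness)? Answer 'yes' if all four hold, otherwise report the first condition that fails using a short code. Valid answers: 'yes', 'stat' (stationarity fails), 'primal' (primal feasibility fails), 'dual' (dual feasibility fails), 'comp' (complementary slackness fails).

Gradient of f: grad f(x) = Q x + c = (0, 0)
Constraint values g_i(x) = a_i^T x - b_i:
  g_1((0, -2)) = 3
  g_2((0, -2)) = -3
Stationarity residual: grad f(x) + sum_i lambda_i a_i = (0, 0)
  -> stationarity OK
Primal feasibility (all g_i <= 0): FAILS
Dual feasibility (all lambda_i >= 0): OK
Complementary slackness (lambda_i * g_i(x) = 0 for all i): OK

Verdict: the first failing condition is primal_feasibility -> primal.

primal


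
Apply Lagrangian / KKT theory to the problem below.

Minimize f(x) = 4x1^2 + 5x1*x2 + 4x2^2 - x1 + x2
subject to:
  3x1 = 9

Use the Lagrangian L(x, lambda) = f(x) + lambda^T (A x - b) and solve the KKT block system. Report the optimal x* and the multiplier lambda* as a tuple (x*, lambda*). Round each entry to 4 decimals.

Form the Lagrangian:
  L(x, lambda) = (1/2) x^T Q x + c^T x + lambda^T (A x - b)
Stationarity (grad_x L = 0): Q x + c + A^T lambda = 0.
Primal feasibility: A x = b.

This gives the KKT block system:
  [ Q   A^T ] [ x     ]   [-c ]
  [ A    0  ] [ lambda ] = [ b ]

Solving the linear system:
  x*      = (3, -2)
  lambda* = (-4.3333)
  f(x*)   = 17

x* = (3, -2), lambda* = (-4.3333)


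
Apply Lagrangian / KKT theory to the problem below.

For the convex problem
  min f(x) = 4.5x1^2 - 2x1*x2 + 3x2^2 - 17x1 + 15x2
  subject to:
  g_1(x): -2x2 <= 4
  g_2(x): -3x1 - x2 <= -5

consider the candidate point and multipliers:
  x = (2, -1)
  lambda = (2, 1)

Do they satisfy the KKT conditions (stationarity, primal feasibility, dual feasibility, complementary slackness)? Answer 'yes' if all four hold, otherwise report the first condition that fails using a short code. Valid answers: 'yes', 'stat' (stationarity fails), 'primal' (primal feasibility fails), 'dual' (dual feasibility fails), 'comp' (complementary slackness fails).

Gradient of f: grad f(x) = Q x + c = (3, 5)
Constraint values g_i(x) = a_i^T x - b_i:
  g_1((2, -1)) = -2
  g_2((2, -1)) = 0
Stationarity residual: grad f(x) + sum_i lambda_i a_i = (0, 0)
  -> stationarity OK
Primal feasibility (all g_i <= 0): OK
Dual feasibility (all lambda_i >= 0): OK
Complementary slackness (lambda_i * g_i(x) = 0 for all i): FAILS

Verdict: the first failing condition is complementary_slackness -> comp.

comp


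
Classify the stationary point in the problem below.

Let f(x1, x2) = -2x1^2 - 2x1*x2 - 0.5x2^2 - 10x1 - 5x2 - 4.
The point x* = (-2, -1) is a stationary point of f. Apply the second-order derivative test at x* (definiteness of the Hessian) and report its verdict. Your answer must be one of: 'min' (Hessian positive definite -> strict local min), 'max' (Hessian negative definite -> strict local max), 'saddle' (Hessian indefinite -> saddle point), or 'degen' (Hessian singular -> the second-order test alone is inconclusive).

Compute the Hessian H = grad^2 f:
  H = [[-4, -2], [-2, -1]]
Verify stationarity: grad f(x*) = H x* + g = (0, 0).
Eigenvalues of H: -5, 0.
H has a zero eigenvalue (singular; negative semidefinite but not definite), so H is neither positive definite, negative definite, nor indefinite. The second-order test alone is inconclusive -> degen.
(Indeed, f is constant along the null direction of H through x*, so x* is not a strict local extremum.)

degen


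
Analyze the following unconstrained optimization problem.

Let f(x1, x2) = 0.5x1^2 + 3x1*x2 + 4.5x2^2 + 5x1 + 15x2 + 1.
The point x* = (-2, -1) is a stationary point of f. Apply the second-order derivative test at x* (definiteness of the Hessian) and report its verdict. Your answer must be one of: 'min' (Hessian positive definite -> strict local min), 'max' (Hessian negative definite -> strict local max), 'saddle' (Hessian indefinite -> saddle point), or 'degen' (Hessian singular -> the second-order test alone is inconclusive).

Compute the Hessian H = grad^2 f:
  H = [[1, 3], [3, 9]]
Verify stationarity: grad f(x*) = H x* + g = (0, 0).
Eigenvalues of H: 0, 10.
H has a zero eigenvalue (singular; positive semidefinite but not definite), so H is neither positive definite, negative definite, nor indefinite. The second-order test alone is inconclusive -> degen.
(Indeed, f is constant along the null direction of H through x*, so x* is not a strict local extremum.)

degen


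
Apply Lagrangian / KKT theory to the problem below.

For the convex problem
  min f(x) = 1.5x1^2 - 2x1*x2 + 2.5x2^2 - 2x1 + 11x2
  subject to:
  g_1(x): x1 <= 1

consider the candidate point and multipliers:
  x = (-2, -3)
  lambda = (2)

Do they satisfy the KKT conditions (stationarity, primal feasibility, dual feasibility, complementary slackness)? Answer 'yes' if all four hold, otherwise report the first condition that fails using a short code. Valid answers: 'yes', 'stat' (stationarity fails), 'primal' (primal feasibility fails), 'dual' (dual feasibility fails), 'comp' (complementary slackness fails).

Gradient of f: grad f(x) = Q x + c = (-2, 0)
Constraint values g_i(x) = a_i^T x - b_i:
  g_1((-2, -3)) = -3
Stationarity residual: grad f(x) + sum_i lambda_i a_i = (0, 0)
  -> stationarity OK
Primal feasibility (all g_i <= 0): OK
Dual feasibility (all lambda_i >= 0): OK
Complementary slackness (lambda_i * g_i(x) = 0 for all i): FAILS

Verdict: the first failing condition is complementary_slackness -> comp.

comp


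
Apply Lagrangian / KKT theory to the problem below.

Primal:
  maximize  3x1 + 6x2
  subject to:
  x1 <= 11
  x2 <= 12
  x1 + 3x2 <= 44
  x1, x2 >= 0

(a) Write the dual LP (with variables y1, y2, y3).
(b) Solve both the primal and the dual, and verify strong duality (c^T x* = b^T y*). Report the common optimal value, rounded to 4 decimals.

The standard primal-dual pair for 'max c^T x s.t. A x <= b, x >= 0' is:
  Dual:  min b^T y  s.t.  A^T y >= c,  y >= 0.

So the dual LP is:
  minimize  11y1 + 12y2 + 44y3
  subject to:
    y1 + y3 >= 3
    y2 + 3y3 >= 6
    y1, y2, y3 >= 0

Solving the primal: x* = (11, 11).
  primal value c^T x* = 99.
Solving the dual: y* = (1, 0, 2).
  dual value b^T y* = 99.
Strong duality: c^T x* = b^T y*. Confirmed.

99


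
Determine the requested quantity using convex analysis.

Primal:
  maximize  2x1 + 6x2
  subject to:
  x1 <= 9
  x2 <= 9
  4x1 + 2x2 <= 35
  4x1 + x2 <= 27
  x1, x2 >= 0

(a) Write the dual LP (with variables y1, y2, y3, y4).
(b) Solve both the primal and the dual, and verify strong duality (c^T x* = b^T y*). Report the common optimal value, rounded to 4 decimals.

The standard primal-dual pair for 'max c^T x s.t. A x <= b, x >= 0' is:
  Dual:  min b^T y  s.t.  A^T y >= c,  y >= 0.

So the dual LP is:
  minimize  9y1 + 9y2 + 35y3 + 27y4
  subject to:
    y1 + 4y3 + 4y4 >= 2
    y2 + 2y3 + y4 >= 6
    y1, y2, y3, y4 >= 0

Solving the primal: x* = (4.25, 9).
  primal value c^T x* = 62.5.
Solving the dual: y* = (0, 5, 0.5, 0).
  dual value b^T y* = 62.5.
Strong duality: c^T x* = b^T y*. Confirmed.

62.5


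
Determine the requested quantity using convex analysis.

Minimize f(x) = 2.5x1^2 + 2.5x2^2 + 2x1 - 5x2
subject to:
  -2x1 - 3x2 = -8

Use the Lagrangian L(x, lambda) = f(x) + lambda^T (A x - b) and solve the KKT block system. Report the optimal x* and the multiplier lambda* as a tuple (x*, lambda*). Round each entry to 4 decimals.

Form the Lagrangian:
  L(x, lambda) = (1/2) x^T Q x + c^T x + lambda^T (A x - b)
Stationarity (grad_x L = 0): Q x + c + A^T lambda = 0.
Primal feasibility: A x = b.

This gives the KKT block system:
  [ Q   A^T ] [ x     ]   [-c ]
  [ A    0  ] [ lambda ] = [ b ]

Solving the linear system:
  x*      = (0.4923, 2.3385)
  lambda* = (2.2308)
  f(x*)   = 3.5692

x* = (0.4923, 2.3385), lambda* = (2.2308)


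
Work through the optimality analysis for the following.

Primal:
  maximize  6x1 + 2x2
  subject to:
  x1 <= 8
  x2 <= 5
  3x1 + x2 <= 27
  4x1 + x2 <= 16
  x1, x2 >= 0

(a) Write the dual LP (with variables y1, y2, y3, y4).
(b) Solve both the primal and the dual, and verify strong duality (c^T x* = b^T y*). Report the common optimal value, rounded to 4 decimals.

The standard primal-dual pair for 'max c^T x s.t. A x <= b, x >= 0' is:
  Dual:  min b^T y  s.t.  A^T y >= c,  y >= 0.

So the dual LP is:
  minimize  8y1 + 5y2 + 27y3 + 16y4
  subject to:
    y1 + 3y3 + 4y4 >= 6
    y2 + y3 + y4 >= 2
    y1, y2, y3, y4 >= 0

Solving the primal: x* = (2.75, 5).
  primal value c^T x* = 26.5.
Solving the dual: y* = (0, 0.5, 0, 1.5).
  dual value b^T y* = 26.5.
Strong duality: c^T x* = b^T y*. Confirmed.

26.5


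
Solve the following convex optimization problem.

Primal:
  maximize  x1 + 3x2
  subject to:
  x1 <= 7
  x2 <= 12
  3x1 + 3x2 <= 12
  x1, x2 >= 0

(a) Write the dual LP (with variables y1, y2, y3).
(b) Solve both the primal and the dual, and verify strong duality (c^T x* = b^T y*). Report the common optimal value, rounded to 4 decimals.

The standard primal-dual pair for 'max c^T x s.t. A x <= b, x >= 0' is:
  Dual:  min b^T y  s.t.  A^T y >= c,  y >= 0.

So the dual LP is:
  minimize  7y1 + 12y2 + 12y3
  subject to:
    y1 + 3y3 >= 1
    y2 + 3y3 >= 3
    y1, y2, y3 >= 0

Solving the primal: x* = (0, 4).
  primal value c^T x* = 12.
Solving the dual: y* = (0, 0, 1).
  dual value b^T y* = 12.
Strong duality: c^T x* = b^T y*. Confirmed.

12


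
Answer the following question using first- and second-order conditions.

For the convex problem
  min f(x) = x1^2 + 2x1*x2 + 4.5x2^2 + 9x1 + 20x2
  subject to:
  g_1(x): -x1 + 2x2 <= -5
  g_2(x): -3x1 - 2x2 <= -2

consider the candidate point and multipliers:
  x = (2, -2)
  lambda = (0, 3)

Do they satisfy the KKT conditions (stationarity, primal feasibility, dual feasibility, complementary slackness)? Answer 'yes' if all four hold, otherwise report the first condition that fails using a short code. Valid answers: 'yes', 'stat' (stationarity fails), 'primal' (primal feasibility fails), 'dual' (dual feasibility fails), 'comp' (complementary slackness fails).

Gradient of f: grad f(x) = Q x + c = (9, 6)
Constraint values g_i(x) = a_i^T x - b_i:
  g_1((2, -2)) = -1
  g_2((2, -2)) = 0
Stationarity residual: grad f(x) + sum_i lambda_i a_i = (0, 0)
  -> stationarity OK
Primal feasibility (all g_i <= 0): OK
Dual feasibility (all lambda_i >= 0): OK
Complementary slackness (lambda_i * g_i(x) = 0 for all i): OK

Verdict: yes, KKT holds.

yes


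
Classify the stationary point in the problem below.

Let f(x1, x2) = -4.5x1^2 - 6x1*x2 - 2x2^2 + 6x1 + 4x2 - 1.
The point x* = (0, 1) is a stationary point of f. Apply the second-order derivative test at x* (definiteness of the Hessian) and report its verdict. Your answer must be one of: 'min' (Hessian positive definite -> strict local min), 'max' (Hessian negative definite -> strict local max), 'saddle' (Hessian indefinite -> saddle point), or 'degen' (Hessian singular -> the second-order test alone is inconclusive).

Compute the Hessian H = grad^2 f:
  H = [[-9, -6], [-6, -4]]
Verify stationarity: grad f(x*) = H x* + g = (0, 0).
Eigenvalues of H: -13, 0.
H has a zero eigenvalue (singular; negative semidefinite but not definite), so H is neither positive definite, negative definite, nor indefinite. The second-order test alone is inconclusive -> degen.
(Indeed, f is constant along the null direction of H through x*, so x* is not a strict local extremum.)

degen


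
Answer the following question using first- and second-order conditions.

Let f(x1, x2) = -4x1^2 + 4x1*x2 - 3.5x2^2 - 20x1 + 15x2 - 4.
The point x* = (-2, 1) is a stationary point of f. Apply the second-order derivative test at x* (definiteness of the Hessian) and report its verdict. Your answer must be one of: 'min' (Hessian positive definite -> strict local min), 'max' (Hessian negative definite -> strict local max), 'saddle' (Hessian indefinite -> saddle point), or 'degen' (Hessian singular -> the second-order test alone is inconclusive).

Compute the Hessian H = grad^2 f:
  H = [[-8, 4], [4, -7]]
Verify stationarity: grad f(x*) = H x* + g = (0, 0).
Eigenvalues of H: -11.5311, -3.4689.
Both eigenvalues < 0, so H is negative definite -> x* is a strict local max.

max


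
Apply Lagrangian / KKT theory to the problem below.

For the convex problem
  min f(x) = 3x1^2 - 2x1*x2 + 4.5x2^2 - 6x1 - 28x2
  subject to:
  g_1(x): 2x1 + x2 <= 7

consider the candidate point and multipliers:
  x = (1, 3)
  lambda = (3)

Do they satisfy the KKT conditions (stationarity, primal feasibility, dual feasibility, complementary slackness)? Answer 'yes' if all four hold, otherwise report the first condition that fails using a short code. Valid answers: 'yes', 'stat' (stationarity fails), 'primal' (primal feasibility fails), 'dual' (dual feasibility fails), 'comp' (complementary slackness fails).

Gradient of f: grad f(x) = Q x + c = (-6, -3)
Constraint values g_i(x) = a_i^T x - b_i:
  g_1((1, 3)) = -2
Stationarity residual: grad f(x) + sum_i lambda_i a_i = (0, 0)
  -> stationarity OK
Primal feasibility (all g_i <= 0): OK
Dual feasibility (all lambda_i >= 0): OK
Complementary slackness (lambda_i * g_i(x) = 0 for all i): FAILS

Verdict: the first failing condition is complementary_slackness -> comp.

comp


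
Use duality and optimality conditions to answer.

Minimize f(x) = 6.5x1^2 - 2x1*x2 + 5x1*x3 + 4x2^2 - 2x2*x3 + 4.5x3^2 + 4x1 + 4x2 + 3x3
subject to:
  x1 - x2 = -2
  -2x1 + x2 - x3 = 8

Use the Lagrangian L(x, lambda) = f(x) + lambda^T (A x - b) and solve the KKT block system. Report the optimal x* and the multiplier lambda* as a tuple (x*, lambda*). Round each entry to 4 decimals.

Form the Lagrangian:
  L(x, lambda) = (1/2) x^T Q x + c^T x + lambda^T (A x - b)
Stationarity (grad_x L = 0): Q x + c + A^T lambda = 0.
Primal feasibility: A x = b.

This gives the KKT block system:
  [ Q   A^T ] [ x     ]   [-c ]
  [ A    0  ] [ lambda ] = [ b ]

Solving the linear system:
  x*      = (-2.85, -0.85, -3.15)
  lambda* = (-28.7, -37.9)
  f(x*)   = 110.775

x* = (-2.85, -0.85, -3.15), lambda* = (-28.7, -37.9)


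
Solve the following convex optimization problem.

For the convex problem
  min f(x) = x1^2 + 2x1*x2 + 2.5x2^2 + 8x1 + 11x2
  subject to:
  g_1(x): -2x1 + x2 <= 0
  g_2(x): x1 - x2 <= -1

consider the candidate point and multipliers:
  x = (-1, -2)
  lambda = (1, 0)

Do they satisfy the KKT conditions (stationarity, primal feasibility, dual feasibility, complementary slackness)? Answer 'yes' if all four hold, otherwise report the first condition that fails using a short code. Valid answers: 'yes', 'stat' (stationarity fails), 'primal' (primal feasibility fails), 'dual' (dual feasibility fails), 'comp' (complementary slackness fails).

Gradient of f: grad f(x) = Q x + c = (2, -1)
Constraint values g_i(x) = a_i^T x - b_i:
  g_1((-1, -2)) = 0
  g_2((-1, -2)) = 2
Stationarity residual: grad f(x) + sum_i lambda_i a_i = (0, 0)
  -> stationarity OK
Primal feasibility (all g_i <= 0): FAILS
Dual feasibility (all lambda_i >= 0): OK
Complementary slackness (lambda_i * g_i(x) = 0 for all i): OK

Verdict: the first failing condition is primal_feasibility -> primal.

primal


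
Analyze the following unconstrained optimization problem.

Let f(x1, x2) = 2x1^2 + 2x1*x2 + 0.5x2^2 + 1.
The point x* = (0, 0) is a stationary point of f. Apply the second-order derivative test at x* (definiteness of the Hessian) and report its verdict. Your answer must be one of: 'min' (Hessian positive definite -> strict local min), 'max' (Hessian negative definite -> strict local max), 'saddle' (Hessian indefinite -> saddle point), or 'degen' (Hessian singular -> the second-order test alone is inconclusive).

Compute the Hessian H = grad^2 f:
  H = [[4, 2], [2, 1]]
Verify stationarity: grad f(x*) = H x* + g = (0, 0).
Eigenvalues of H: 0, 5.
H has a zero eigenvalue (singular; positive semidefinite but not definite), so H is neither positive definite, negative definite, nor indefinite. The second-order test alone is inconclusive -> degen.
(Indeed, f is constant along the null direction of H through x*, so x* is not a strict local extremum.)

degen


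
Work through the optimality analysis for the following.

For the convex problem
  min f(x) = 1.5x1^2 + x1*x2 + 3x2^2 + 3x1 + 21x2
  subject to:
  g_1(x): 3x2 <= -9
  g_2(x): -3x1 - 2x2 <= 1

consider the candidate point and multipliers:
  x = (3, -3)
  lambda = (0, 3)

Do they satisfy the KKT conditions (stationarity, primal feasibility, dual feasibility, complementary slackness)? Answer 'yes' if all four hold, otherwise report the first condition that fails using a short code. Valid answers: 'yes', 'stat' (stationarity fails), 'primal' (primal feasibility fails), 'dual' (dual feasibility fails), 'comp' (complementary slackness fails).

Gradient of f: grad f(x) = Q x + c = (9, 6)
Constraint values g_i(x) = a_i^T x - b_i:
  g_1((3, -3)) = 0
  g_2((3, -3)) = -4
Stationarity residual: grad f(x) + sum_i lambda_i a_i = (0, 0)
  -> stationarity OK
Primal feasibility (all g_i <= 0): OK
Dual feasibility (all lambda_i >= 0): OK
Complementary slackness (lambda_i * g_i(x) = 0 for all i): FAILS

Verdict: the first failing condition is complementary_slackness -> comp.

comp


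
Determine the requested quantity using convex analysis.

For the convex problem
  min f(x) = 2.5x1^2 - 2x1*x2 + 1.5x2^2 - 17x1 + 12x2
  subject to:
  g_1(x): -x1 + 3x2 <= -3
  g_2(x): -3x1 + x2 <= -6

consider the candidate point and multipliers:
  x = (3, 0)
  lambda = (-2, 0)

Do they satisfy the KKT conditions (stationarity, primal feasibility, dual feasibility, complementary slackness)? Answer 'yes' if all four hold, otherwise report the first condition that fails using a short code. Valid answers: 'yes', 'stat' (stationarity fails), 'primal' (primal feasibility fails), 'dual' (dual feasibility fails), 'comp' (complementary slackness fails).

Gradient of f: grad f(x) = Q x + c = (-2, 6)
Constraint values g_i(x) = a_i^T x - b_i:
  g_1((3, 0)) = 0
  g_2((3, 0)) = -3
Stationarity residual: grad f(x) + sum_i lambda_i a_i = (0, 0)
  -> stationarity OK
Primal feasibility (all g_i <= 0): OK
Dual feasibility (all lambda_i >= 0): FAILS
Complementary slackness (lambda_i * g_i(x) = 0 for all i): OK

Verdict: the first failing condition is dual_feasibility -> dual.

dual


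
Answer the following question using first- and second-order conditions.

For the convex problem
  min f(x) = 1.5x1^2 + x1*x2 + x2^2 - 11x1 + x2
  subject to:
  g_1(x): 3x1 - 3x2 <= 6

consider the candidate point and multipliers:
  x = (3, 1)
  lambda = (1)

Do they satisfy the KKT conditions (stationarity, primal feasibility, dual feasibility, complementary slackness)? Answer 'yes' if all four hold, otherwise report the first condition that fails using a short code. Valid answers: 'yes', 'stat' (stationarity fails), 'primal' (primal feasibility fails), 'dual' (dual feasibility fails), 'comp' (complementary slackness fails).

Gradient of f: grad f(x) = Q x + c = (-1, 6)
Constraint values g_i(x) = a_i^T x - b_i:
  g_1((3, 1)) = 0
Stationarity residual: grad f(x) + sum_i lambda_i a_i = (2, 3)
  -> stationarity FAILS
Primal feasibility (all g_i <= 0): OK
Dual feasibility (all lambda_i >= 0): OK
Complementary slackness (lambda_i * g_i(x) = 0 for all i): OK

Verdict: the first failing condition is stationarity -> stat.

stat


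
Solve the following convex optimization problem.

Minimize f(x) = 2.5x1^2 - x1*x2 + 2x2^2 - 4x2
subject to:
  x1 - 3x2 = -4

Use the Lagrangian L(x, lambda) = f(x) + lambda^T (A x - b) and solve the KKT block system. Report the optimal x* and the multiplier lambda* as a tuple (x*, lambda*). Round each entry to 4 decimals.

Form the Lagrangian:
  L(x, lambda) = (1/2) x^T Q x + c^T x + lambda^T (A x - b)
Stationarity (grad_x L = 0): Q x + c + A^T lambda = 0.
Primal feasibility: A x = b.

This gives the KKT block system:
  [ Q   A^T ] [ x     ]   [-c ]
  [ A    0  ] [ lambda ] = [ b ]

Solving the linear system:
  x*      = (0.186, 1.3953)
  lambda* = (0.4651)
  f(x*)   = -1.8605

x* = (0.186, 1.3953), lambda* = (0.4651)
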